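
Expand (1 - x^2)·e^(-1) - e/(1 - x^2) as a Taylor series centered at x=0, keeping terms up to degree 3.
x^2·(-e - e^(-1)) - e + e^(-1)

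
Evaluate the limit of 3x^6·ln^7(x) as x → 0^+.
This is a 0·∞ indeterminate form at x → 0⁺.
Rewrite the product as 3·ln^7(x) / x^(-6) and apply L'Hôpital, or use the standard hierarchy x^(-6) ≫ |ln x|^7 as x → 0⁺.
The indeterminate product → 0, so the limit = 0.

Final answer: 0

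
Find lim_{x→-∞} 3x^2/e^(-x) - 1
The quotient is an ∞/∞ indeterminate form as x → -∞.
Compare growth rates of the dominant terms (exponentials ≫ polynomials ≫ logarithms), or apply L'Hôpital's rule; the quotient → 0.
Adding the constant: 0 - 1 = -1. Limit = -1.

Final answer: -1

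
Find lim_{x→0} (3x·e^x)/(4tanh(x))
Both numerator and denominator → 0 as x → 0; this is a 0/0 indeterminate form.
Expand each to leading order near x = 0: numerator ~ 3·x, denominator ~ 4·x.
The limit of the ratio is 3/4.

Final answer: 3/4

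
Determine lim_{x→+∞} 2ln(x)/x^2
This is an ∞/∞ indeterminate form as x → +∞.
The polynomial denominator x^2 dominates the logarithmic numerator (any positive power of x ≫ ln(x) as x → ∞), so the quotient → 0.
Limit = 0.

Final answer: 0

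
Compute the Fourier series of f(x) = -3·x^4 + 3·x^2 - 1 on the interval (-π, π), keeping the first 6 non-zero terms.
(-156 + 24·π^2)·cos(x) + (12 - 6·π^2)·cos(2·x) + (-28/9 + 8·π^2/3)·cos(3·x) + (21/16 - 3·π^2/2)·cos(4·x) + (-444/625 + 24·π^2/25)·cos(5·x) - 3·π^4/5 - 1 + π^2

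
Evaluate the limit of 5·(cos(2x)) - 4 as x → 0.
Direct substitution at x = 0 gives 1.

Final answer: 1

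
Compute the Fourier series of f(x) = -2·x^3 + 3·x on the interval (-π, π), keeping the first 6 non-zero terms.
(30 - 4·π^2)·sin(x) + (-6 + 2·π^2)·sin(2·x) + (26/9 - 4·π^2/3)·sin(3·x) + (-15/8 + π^2)·sin(4·x) + (174/125 - 4·π^2/5)·sin(5·x) + (-10/9 + 2·π^2/3)·sin(6·x)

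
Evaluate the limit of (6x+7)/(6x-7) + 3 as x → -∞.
Evaluate the dominant behaviour as x → -∞; each term tends to a finite value or vanishes.
Limit = 4.

Final answer: 4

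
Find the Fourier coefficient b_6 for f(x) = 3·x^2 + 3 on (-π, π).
b_6 = (1/π) ∫_{-π}^{π} f(x)·sin(6x) dx.
Evaluate the integral (use parity and integration by parts as needed): b_6 = 0.

Final answer: 0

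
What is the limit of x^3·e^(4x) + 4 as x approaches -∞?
The product is a 0·∞ indeterminate form at x → -∞.
Rewrite the product as x^3 / e^(-4x) (an ∞/∞ form) and apply L'Hôpital, or use the standard hierarchy e^(4|x|) ≫ |x^3| as x → -∞.
The indeterminate product → 0, so the limit = 4.

Final answer: 4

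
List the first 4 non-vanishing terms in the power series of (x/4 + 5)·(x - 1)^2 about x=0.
x^3/4 + 9·x^2/2 - 39·x/4 + 5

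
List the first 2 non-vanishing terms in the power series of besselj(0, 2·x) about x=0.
1 - x^2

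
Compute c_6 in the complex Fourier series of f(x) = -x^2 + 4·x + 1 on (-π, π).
Compute the real Fourier coefficients first: a_6 = -1/9, b_6 = -4/3.
Then c_6 = (a_6 − i·b_6)/2 = -1/18 + 2·i/3.

Final answer: -1/18 + 2·i/3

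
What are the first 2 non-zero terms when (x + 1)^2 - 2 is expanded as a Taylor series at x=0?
2·x - 1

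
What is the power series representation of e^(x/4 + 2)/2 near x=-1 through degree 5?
e^(7/4)/2 + e^(7/4)·(x + 1)/8 + e^(7/4)·(x + 1)^2/64 + e^(7/4)·(x + 1)^3/768 + e^(7/4)·(x + 1)^4/12288 + e^(7/4)·(x + 1)^5/245760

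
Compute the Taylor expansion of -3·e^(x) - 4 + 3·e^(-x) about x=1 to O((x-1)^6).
(-3·e^(2) - 4·e + 3)·e^(-1) + (-3·e^(2) - 3)·e^(-1)·(x - 1) + (3 - 3·e^(2))·e^(-1)·(x - 1)^2/2 + (-e^(2) - 1)·e^(-1)·(x - 1)^3/2 + (1 - e^(2))·e^(-1)·(x - 1)^4/8 + (-e^(2) - 1)·e^(-1)·(x - 1)^5/40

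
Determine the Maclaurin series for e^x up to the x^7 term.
x^7/5040 + x^6/720 + x^5/120 + x^4/24 + x^3/6 + x^2/2 + x + 1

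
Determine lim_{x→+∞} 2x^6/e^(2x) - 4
The quotient is an ∞/∞ indeterminate form as x → +∞.
The exponential denominator e^(2x) dominates the polynomial numerator (e^x ≫ x^6 as x → ∞), so the quotient → 0.
Adding the constant: 0 - 4 = -4. Limit = -4.

Final answer: -4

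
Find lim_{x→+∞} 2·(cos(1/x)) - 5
Evaluate the dominant behaviour as x → +∞; each term tends to a finite value or vanishes.
Limit = -3.

Final answer: -3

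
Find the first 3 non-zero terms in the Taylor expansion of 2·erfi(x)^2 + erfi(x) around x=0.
2·x^3/(3·√(π)) + 8·x^2/π + 2·x/√(π)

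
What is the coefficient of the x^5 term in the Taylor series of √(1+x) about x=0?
Expand to order 5: √(1+x) = 7·x^5/256 - 5·x^4/128 + x^3/16 - x^2/8 + x/2 + 1 + O(x^6).
The coefficient of x^5 is 7/256.

Final answer: 7/256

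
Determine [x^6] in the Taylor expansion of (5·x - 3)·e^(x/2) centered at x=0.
Expand to order 6: (5·x - 3)·e^(x/2) = 19·x^6/15360 + 47·x^5/3840 + 37·x^4/384 + 9·x^3/16 + 17·x^2/8 + 7·x/2 - 3 + O(x^7).
The coefficient of x^6 is 19/15360.

Final answer: 19/15360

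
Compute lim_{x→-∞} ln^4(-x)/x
This is an ∞/∞ indeterminate form as x → -∞.
Compare growth rates of the dominant terms (exponentials ≫ polynomials ≫ logarithms), or apply L'Hôpital's rule; the quotient → 0.
Limit = 0.

Final answer: 0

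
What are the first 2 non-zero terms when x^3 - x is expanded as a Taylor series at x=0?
x^3 - x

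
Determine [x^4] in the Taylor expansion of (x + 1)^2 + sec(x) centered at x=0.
Expand to order 4: (x + 1)^2 + sec(x) = 5·x^4/24 + 3·x^2/2 + 2·x + 2 + O(x^5).
The coefficient of x^4 is 5/24.

Final answer: 5/24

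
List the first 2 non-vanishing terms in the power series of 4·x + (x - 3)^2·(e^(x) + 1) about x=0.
x + 18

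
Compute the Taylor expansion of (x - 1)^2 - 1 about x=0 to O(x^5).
x^2 - 2·x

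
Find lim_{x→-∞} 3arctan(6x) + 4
Evaluate the dominant behaviour as x → -∞; each term tends to a finite value or vanishes.
Limit = 4 - 3·π/2.

Final answer: 4 - 3·π/2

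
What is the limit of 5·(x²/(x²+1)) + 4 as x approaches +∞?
Evaluate the dominant behaviour as x → +∞; each term tends to a finite value or vanishes.
Limit = 9.

Final answer: 9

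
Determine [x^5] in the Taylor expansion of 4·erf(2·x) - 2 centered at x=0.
Expand to order 5: 4·erf(2·x) - 2 = 128·x^5/(5·√(π)) - 64·x^3/(3·√(π)) + 16·x/√(π) - 2 + O(x^6).
The coefficient of x^5 is 128/(5·√(π)).

Final answer: 128/(5·√(π))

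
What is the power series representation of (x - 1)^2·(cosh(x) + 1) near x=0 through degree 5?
-x^5/12 + 13·x^4/24 - x^3 + 5·x^2/2 - 4·x + 2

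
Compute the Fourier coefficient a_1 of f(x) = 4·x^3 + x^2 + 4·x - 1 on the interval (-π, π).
a_1 = (1/π) ∫_{-π}^{π} f(x)·cos(1x) dx.
Evaluate the integral (use parity and integration by parts as needed): a_1 = -4.

Final answer: -4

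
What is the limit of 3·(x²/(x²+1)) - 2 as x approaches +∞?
Evaluate the dominant behaviour as x → +∞; each term tends to a finite value or vanishes.
Limit = 1.

Final answer: 1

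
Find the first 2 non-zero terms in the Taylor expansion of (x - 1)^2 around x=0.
1 - 2·x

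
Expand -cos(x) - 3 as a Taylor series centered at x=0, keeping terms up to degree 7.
x^6/720 - x^4/24 + x^2/2 - 4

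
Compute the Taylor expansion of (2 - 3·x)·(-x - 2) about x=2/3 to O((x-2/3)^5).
8·(x - 2/3) + 3·(x - 2/3)^2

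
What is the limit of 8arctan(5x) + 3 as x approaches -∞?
Evaluate the dominant behaviour as x → -∞; each term tends to a finite value or vanishes.
Limit = 3 - 4·π.

Final answer: 3 - 4·π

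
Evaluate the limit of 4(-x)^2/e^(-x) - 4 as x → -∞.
The quotient is an ∞/∞ indeterminate form as x → -∞.
Compare growth rates of the dominant terms (exponentials ≫ polynomials ≫ logarithms), or apply L'Hôpital's rule; the quotient → 0.
Adding the constant: 0 - 4 = -4. Limit = -4.

Final answer: -4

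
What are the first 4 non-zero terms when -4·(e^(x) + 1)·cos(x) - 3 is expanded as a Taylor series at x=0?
4·x^3/3 + 2·x^2 - 4·x - 11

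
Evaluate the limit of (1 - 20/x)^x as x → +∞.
As x → +∞: this is the defining limit (1 - 20/x)^x → e^(-20).
Limit = e^(-20).

Final answer: e^(-20)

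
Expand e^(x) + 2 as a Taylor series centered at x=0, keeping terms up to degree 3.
x^3/6 + x^2/2 + x + 3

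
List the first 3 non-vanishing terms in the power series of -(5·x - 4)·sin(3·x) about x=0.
-18·x^3 - 15·x^2 + 12·x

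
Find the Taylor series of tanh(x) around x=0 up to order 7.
-17·x^7/315 + 2·x^5/15 - x^3/3 + x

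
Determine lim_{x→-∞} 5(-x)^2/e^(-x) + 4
The quotient is an ∞/∞ indeterminate form as x → -∞.
Compare growth rates of the dominant terms (exponentials ≫ polynomials ≫ logarithms), or apply L'Hôpital's rule; the quotient → 0.
Adding the constant: 0 + 4 = 4. Limit = 4.

Final answer: 4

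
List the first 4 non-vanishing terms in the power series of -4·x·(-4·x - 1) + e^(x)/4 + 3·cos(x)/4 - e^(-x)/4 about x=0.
x^3/12 + 125·x^2/8 + 9·x/2 + 3/4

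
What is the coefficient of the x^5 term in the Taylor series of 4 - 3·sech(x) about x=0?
Expand to order 5: 4 - 3·sech(x) = -5·x^4/8 + 3·x^2/2 + 1 + O(x^6).
The coefficient of x^5 is 0.

Final answer: 0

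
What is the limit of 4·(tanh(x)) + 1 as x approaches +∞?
Evaluate the dominant behaviour as x → +∞; each term tends to a finite value or vanishes.
Limit = 5.

Final answer: 5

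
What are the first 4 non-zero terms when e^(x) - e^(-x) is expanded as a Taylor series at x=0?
x^7/2520 + x^5/60 + x^3/3 + 2·x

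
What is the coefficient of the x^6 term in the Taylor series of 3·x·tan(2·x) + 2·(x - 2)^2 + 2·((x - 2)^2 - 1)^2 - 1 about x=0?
Expand to order 6: 3·x·tan(2·x) + 2·(x - 2)^2 + 2·((x - 2)^2 - 1)^2 - 1 = 64·x^6/5 + 10·x^4 - 16·x^3 + 52·x^2 - 56·x + 25 + O(x^7).
The coefficient of x^6 is 64/5.

Final answer: 64/5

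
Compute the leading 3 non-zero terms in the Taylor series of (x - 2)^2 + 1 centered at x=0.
x^2 - 4·x + 5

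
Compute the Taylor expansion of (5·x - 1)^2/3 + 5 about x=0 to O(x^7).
25·x^2/3 - 10·x/3 + 16/3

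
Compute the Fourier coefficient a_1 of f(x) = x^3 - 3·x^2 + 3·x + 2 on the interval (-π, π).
a_1 = (1/π) ∫_{-π}^{π} f(x)·cos(1x) dx.
Evaluate the integral (use parity and integration by parts as needed): a_1 = 12.

Final answer: 12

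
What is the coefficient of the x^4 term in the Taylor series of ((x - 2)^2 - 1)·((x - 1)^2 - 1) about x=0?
Expand to order 4: ((x - 2)^2 - 1)·((x - 1)^2 - 1) = x^4 - 6·x^3 + 11·x^2 - 6·x + O(x^5).
The coefficient of x^4 is 1.

Final answer: 1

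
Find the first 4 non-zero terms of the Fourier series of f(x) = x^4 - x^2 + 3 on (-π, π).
(52 - 8·π^2)·cos(x) + (-4 + 2·π^2)·cos(2·x) + (28/27 - 8·π^2/9)·cos(3·x) - π^2/3 + 3 + π^4/5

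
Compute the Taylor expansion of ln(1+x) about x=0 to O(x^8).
x^7/7 - x^6/6 + x^5/5 - x^4/4 + x^3/3 - x^2/2 + x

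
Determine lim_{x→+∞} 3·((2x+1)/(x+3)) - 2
Evaluate the dominant behaviour as x → +∞; each term tends to a finite value or vanishes.
Limit = 4.

Final answer: 4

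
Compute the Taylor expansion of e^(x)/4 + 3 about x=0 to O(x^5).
x^4/96 + x^3/24 + x^2/8 + x/4 + 13/4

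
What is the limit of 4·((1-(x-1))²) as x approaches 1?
Direct substitution at x = 1 gives 4.

Final answer: 4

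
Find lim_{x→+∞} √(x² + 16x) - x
This is an ∞ − ∞ indeterminate form.
Multiply and divide by the conjugate √(x²+16x) + x; the x² terms cancel, leaving (16x)/(√(x²+16x)+x) → 16/2 = 8.
Limit = 8.

Final answer: 8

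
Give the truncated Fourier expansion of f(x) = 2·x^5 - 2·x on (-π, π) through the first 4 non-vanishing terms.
(-80·π^2 + 4·π^4 + 476)·sin(x) + (-2·π^4 - 13 + 10·π^2)·sin(2·x) + (-80·π^2/27 + 52/81 + 4·π^4/3)·sin(3·x) + (-π^4 + 17/32 + 5·π^2/4)·sin(4·x)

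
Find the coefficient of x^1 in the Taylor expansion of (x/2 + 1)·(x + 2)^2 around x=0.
Expand to order 1: (x/2 + 1)·(x + 2)^2 = 6·x + 4 + O(x^2).
The coefficient of x^1 is 6.

Final answer: 6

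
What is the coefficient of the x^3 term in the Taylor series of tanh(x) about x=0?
Expand to order 3: tanh(x) = -x^3/3 + x + O(x^4).
The coefficient of x^3 is -1/3.

Final answer: -1/3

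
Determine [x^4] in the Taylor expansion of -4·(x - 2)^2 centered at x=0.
Expand to order 4: -4·(x - 2)^2 = -4·x^2 + 16·x - 16 + O(x^5).
The coefficient of x^4 is 0.

Final answer: 0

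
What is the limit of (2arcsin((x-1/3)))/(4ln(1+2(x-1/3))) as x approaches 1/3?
Both numerator and denominator → 0 as x → 1/3; this is a 0/0 indeterminate form.
Expand each to leading order near x = 1/3: numerator ~ 2·(x - 1/3), denominator ~ 8·(x - 1/3).
The limit of the ratio is 1/4.

Final answer: 1/4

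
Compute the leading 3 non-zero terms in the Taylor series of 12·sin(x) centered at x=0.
x^5/10 - 2·x^3 + 12·x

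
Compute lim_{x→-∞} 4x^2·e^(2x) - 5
The product is a 0·∞ indeterminate form at x → -∞.
Rewrite the product as 4x^2 / e^(-2x) (an ∞/∞ form) and apply L'Hôpital, or use the standard hierarchy e^(2|x|) ≫ |x^2| as x → -∞.
The indeterminate product → 0, so the limit = -5.

Final answer: -5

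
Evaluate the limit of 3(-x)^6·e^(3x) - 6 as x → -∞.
The product is a 0·∞ indeterminate form at x → -∞.
Rewrite the product as 3(-x)^6 / e^(-3x) (an ∞/∞ form) and apply L'Hôpital, or use the standard hierarchy e^(3|x|) ≫ |(-x)^6| as x → -∞.
The indeterminate product → 0, so the limit = -6.

Final answer: -6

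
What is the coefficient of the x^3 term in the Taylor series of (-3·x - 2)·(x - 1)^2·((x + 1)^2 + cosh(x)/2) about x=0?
Expand to order 3: (-3·x - 2)·(x - 1)^2·((x + 1)^2 + cosh(x)/2) = 19·x^3/4 + 11·x^2/2 - 5·x/2 - 3 + O(x^4).
The coefficient of x^3 is 19/4.

Final answer: 19/4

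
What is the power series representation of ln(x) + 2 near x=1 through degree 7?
2 + (x - 1) - (x - 1)^2/2 + (x - 1)^3/3 - (x - 1)^4/4 + (x - 1)^5/5 - (x - 1)^6/6 + (x - 1)^7/7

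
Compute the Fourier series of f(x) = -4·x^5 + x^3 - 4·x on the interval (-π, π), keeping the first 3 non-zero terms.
(-980 - 8·π^4 + 162·π^2)·sin(x) + (-21·π^2 + 71/2 + 4·π^4)·sin(2·x) + (-8·π^4/3 - 572/81 + 178·π^2/27)·sin(3·x)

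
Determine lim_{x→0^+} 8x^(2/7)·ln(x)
This is a 0·∞ indeterminate form at x → 0⁺.
Rewrite the product as 8·ln(x) / x^(-2/7) and apply L'Hôpital, or use the standard hierarchy x^(-2/7) ≫ |ln x| as x → 0⁺.
The indeterminate product → 0, so the limit = 0.

Final answer: 0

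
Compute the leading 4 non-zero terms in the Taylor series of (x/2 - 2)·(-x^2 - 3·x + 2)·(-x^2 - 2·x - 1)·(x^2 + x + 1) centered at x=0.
-17·x^3 - 11·x^2/2 + 5·x + 4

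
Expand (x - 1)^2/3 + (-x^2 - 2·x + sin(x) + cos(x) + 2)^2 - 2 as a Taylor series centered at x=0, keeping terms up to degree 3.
2·x^3 - 23·x^2/3 - 20·x/3 + 22/3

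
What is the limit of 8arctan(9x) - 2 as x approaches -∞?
Evaluate the dominant behaviour as x → -∞; each term tends to a finite value or vanishes.
Limit = -4·π - 2.

Final answer: -4·π - 2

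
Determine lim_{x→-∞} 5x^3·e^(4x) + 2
The product is a 0·∞ indeterminate form at x → -∞.
Rewrite the product as 5x^3 / e^(-4x) (an ∞/∞ form) and apply L'Hôpital, or use the standard hierarchy e^(4|x|) ≫ |x^3| as x → -∞.
The indeterminate product → 0, so the limit = 2.

Final answer: 2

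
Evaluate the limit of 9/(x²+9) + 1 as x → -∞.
Evaluate the dominant behaviour as x → -∞; each term tends to a finite value or vanishes.
Limit = 1.

Final answer: 1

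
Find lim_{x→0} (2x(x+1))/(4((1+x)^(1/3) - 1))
Both numerator and denominator → 0 as x → 0; this is a 0/0 indeterminate form.
Expand each to leading order near x = 0: numerator ~ 2·x, denominator ~ 4·x/3.
The limit of the ratio is 3/2.

Final answer: 3/2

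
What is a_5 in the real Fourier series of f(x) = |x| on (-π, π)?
a_5 = (1/π) ∫_{-π}^{π} f(x)·cos(5x) dx.
Evaluate the integral (use parity and integration by parts as needed): a_5 = -4/(25·π).

Final answer: -4/(25·π)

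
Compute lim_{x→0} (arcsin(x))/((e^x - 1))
Both numerator and denominator → 0 as x → 0; this is a 0/0 indeterminate form.
Expand each to leading order near x = 0: numerator ~ x, denominator ~ x.
The limit of the ratio is 1.

Final answer: 1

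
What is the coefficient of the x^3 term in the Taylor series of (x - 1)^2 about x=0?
Expand to order 3: (x - 1)^2 = x^2 - 2·x + 1 + O(x^4).
The coefficient of x^3 is 0.

Final answer: 0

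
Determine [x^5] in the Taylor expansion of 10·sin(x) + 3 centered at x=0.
Expand to order 5: 10·sin(x) + 3 = x^5/12 - 5·x^3/3 + 10·x + 3 + O(x^6).
The coefficient of x^5 is 1/12.

Final answer: 1/12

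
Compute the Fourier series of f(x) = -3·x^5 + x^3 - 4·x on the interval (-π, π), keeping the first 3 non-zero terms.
(-740 - 6·π^4 + 122·π^2)·sin(x) + (-16·π^2 + 28 + 3·π^4)·sin(2·x) + (-2·π^4 - 164/27 + 46·π^2/9)·sin(3·x)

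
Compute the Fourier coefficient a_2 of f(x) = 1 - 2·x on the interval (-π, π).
a_2 = (1/π) ∫_{-π}^{π} f(x)·cos(2x) dx.
Evaluate the integral (use parity and integration by parts as needed): a_2 = 0.

Final answer: 0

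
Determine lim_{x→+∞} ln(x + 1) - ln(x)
This is an ∞ − ∞ indeterminate form.
Combine the logarithms: ln(x+1) − ln(x) = ln((x+1)/(x)) = ln(1 + 1/(x)) → ln(1) = 0.
Limit = 0.

Final answer: 0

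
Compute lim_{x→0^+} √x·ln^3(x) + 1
The product is a 0·∞ indeterminate form at x → 0⁺.
Rewrite the product as ln^3(x) / x^(-1/2) and apply L'Hôpital, or use the standard hierarchy x^(-1/2) ≫ |ln x|^3 as x → 0⁺.
The indeterminate product → 0, so the limit = 1.

Final answer: 1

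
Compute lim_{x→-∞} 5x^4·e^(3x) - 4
The product is a 0·∞ indeterminate form at x → -∞.
Rewrite the product as 5x^4 / e^(-3x) (an ∞/∞ form) and apply L'Hôpital, or use the standard hierarchy e^(3|x|) ≫ |x^4| as x → -∞.
The indeterminate product → 0, so the limit = -4.

Final answer: -4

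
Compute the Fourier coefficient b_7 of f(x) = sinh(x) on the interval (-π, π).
b_7 = (1/π) ∫_{-π}^{π} f(x)·sin(7x) dx.
Evaluate the integral (use parity and integration by parts as needed): b_7 = 7·sinh(π)/(25·π).

Final answer: 7·sinh(π)/(25·π)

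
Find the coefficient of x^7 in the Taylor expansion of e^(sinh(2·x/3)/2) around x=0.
Expand to order 7: e^(sinh(2·x/3)/2) = 1661·x^7/11022480 + 337·x^6/524880 + 19·x^5/9720 + 17·x^4/1944 + 5·x^3/162 + x^2/18 + x/3 + 1 + O(x^8).
The coefficient of x^7 is 1661/11022480.

Final answer: 1661/11022480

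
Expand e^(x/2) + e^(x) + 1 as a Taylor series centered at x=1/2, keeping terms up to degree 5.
1 + e^(1/4) + e^(1/2) + (e^(1/4)/2 + e^(1/2))·(x - 1/2) + (e^(1/4)/8 + e^(1/2)/2)·(x - 1/2)^2 + (e^(1/4)/48 + e^(1/2)/6)·(x - 1/2)^3 + (e^(1/4)/384 + e^(1/2)/24)·(x - 1/2)^4 + (e^(1/4)/3840 + e^(1/2)/120)·(x - 1/2)^5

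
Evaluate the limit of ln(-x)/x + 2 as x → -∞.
The quotient is an ∞/∞ indeterminate form as x → -∞.
Compare growth rates of the dominant terms (exponentials ≫ polynomials ≫ logarithms), or apply L'Hôpital's rule; the quotient → 0.
Adding the constant: 0 + 2 = 2. Limit = 2.

Final answer: 2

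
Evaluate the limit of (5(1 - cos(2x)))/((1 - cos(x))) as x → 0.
Both numerator and denominator → 0 as x → 0; this is a 0/0 indeterminate form.
Expand each to leading order near x = 0: numerator ~ 10·x^2, denominator ~ x^2/2.
The limit of the ratio is 20.

Final answer: 20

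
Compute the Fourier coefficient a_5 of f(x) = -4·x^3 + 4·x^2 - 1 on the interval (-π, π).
a_5 = (1/π) ∫_{-π}^{π} f(x)·cos(5x) dx.
Evaluate the integral (use parity and integration by parts as needed): a_5 = -16/25.

Final answer: -16/25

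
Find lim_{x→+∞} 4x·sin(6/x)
As x → +∞: let u = 6/x → 0⁺; then 4·x·sin(6/x) = 4·6·sin(u)/u → 4·6·1 = 24.
Limit = 24.

Final answer: 24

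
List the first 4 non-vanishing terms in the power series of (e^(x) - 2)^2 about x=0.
x^4/2 + 2·x^3/3 - 2·x + 1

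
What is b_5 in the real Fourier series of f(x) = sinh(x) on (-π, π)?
b_5 = (1/π) ∫_{-π}^{π} f(x)·sin(5x) dx.
Evaluate the integral (use parity and integration by parts as needed): b_5 = 5·sinh(π)/(13·π).

Final answer: 5·sinh(π)/(13·π)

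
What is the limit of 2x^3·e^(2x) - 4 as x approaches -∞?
The product is a 0·∞ indeterminate form at x → -∞.
Rewrite the product as 2x^3 / e^(-2x) (an ∞/∞ form) and apply L'Hôpital, or use the standard hierarchy e^(2|x|) ≫ |x^3| as x → -∞.
The indeterminate product → 0, so the limit = -4.

Final answer: -4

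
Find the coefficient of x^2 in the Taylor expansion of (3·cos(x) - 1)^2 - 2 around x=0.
Expand to order 2: (3·cos(x) - 1)^2 - 2 = 2 - 6·x^2 + O(x^3).
The coefficient of x^2 is -6.

Final answer: -6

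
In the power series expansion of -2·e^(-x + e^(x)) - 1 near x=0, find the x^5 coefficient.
Expand to order 5: -2·e^(-x + e^(x)) - 1 = -11·e·x^5/60 - e·x^4/3 - e·x^3/3 - e·x^2 - 2·e - 1 + O(x^6).
The coefficient of x^5 is -11·e/60.

Final answer: -11·e/60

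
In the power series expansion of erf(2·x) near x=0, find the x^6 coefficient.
Expand to order 6: erf(2·x) = 32·x^5/(5·√(π)) - 16·x^3/(3·√(π)) + 4·x/√(π) + O(x^7).
The coefficient of x^6 is 0.

Final answer: 0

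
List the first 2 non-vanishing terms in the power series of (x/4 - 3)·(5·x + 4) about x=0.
-14·x - 12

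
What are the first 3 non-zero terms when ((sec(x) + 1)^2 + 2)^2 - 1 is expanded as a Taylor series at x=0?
17·x^4 + 24·x^2 + 35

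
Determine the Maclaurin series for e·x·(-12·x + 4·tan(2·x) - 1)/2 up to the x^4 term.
16·e·x^4/3 - 2·e·x^2 - e·x/2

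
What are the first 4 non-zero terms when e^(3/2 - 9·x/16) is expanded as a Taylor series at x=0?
-243·x^3·e^(3/2)/8192 + 81·x^2·e^(3/2)/512 - 9·x·e^(3/2)/16 + e^(3/2)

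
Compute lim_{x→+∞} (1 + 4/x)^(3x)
As x → +∞: write (1 + 4/x)^(3x) = ((1 + 4/x)^x)^3 → (e^4)^3 = e^12.
Limit = e^(12).

Final answer: e^(12)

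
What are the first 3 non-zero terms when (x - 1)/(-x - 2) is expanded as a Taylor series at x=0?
3·x^2/8 - 3·x/4 + 1/2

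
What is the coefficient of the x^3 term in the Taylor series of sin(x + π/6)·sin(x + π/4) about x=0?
Expand to order 3: sin(x + π/6)·sin(x + π/4) = x^3·(-√(6)/6 - √(2)/6) + x^2·(-√(2)/4 + √(6)/4) + x·(√(2)/4 + √(6)/4) + √(2)/4 + O(x^4).
The coefficient of x^3 is -√(6)/6 - √(2)/6.

Final answer: -√(6)/6 - √(2)/6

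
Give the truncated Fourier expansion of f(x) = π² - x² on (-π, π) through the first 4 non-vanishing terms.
4·cos(x) - cos(2·x) + 4·cos(3·x)/9 + 2·π^2/3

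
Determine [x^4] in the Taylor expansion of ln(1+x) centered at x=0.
Expand to order 4: ln(1+x) = -x^4/4 + x^3/3 - x^2/2 + x + O(x^5).
The coefficient of x^4 is -1/4.

Final answer: -1/4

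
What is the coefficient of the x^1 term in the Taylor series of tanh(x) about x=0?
Expand to order 1: tanh(x) = x + O(x^2).
The coefficient of x^1 is 1.

Final answer: 1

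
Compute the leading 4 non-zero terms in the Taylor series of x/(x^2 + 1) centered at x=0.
-x^7 + x^5 - x^3 + x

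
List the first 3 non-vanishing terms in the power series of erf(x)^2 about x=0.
56·x^6/(45·π) - 8·x^4/(3·π) + 4·x^2/π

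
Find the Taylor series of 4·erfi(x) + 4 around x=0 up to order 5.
4·x^5/(5·√(π)) + 8·x^3/(3·√(π)) + 8·x/√(π) + 4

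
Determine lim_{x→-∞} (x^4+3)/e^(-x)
This is an ∞/∞ indeterminate form as x → -∞.
Compare growth rates of the dominant terms (exponentials ≫ polynomials ≫ logarithms), or apply L'Hôpital's rule; the quotient → 0.
Limit = 0.

Final answer: 0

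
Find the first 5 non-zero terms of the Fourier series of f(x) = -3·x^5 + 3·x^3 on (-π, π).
(-756 - 6·π^4 + 126·π^2)·sin(x) + (-18·π^2 + 27 + 3·π^4)·sin(2·x) + (-2·π^4 - 116/27 + 58·π^2/9)·sin(3·x) + (-27·π^2/8 + 81/64 + 3·π^4/2)·sin(4·x) + (-6·π^4/5 - 324/625 + 54·π^2/25)·sin(5·x)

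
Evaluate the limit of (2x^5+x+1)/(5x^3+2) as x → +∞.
This is an ∞/∞ indeterminate form as x → +∞.
Divide numerator and denominator by x^5 and let the lower-order terms vanish; the numerator's degree 5 exceeds the denominator's degree 3, so the quotient diverges.
Limit = ∞.

Final answer: ∞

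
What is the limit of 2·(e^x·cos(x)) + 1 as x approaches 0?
Direct substitution at x = 0 gives 3.

Final answer: 3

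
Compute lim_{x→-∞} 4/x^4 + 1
Evaluate the dominant behaviour as x → -∞; each term tends to a finite value or vanishes.
Limit = 1.

Final answer: 1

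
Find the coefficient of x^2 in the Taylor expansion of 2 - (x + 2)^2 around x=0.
Expand to order 2: 2 - (x + 2)^2 = -x^2 - 4·x - 2 + O(x^3).
The coefficient of x^2 is -1.

Final answer: -1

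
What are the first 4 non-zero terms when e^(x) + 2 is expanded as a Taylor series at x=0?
x^3/6 + x^2/2 + x + 3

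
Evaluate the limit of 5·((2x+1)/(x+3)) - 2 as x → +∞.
Evaluate the dominant behaviour as x → +∞; each term tends to a finite value or vanishes.
Limit = 8.

Final answer: 8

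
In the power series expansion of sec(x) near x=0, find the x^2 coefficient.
Expand to order 2: sec(x) = x^2/2 + 1 + O(x^3).
The coefficient of x^2 is 1/2.

Final answer: 1/2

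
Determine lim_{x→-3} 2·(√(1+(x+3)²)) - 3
Direct substitution at x = -3 gives -1.

Final answer: -1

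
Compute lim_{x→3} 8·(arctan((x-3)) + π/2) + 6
Direct substitution at x = 3 gives 6 + 4·π.

Final answer: 6 + 4·π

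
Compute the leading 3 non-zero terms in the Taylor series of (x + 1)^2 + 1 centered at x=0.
x^2 + 2·x + 2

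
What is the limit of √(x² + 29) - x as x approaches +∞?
This is an ∞ − ∞ indeterminate form.
Multiply and divide by the conjugate √(x²+29) + x; the x² terms cancel, leaving 29/(√(x²+29)+x) → 0.
Limit = 0.

Final answer: 0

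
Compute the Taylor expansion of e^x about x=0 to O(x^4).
x^3/6 + x^2/2 + x + 1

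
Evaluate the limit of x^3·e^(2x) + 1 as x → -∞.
The product is a 0·∞ indeterminate form at x → -∞.
Rewrite the product as x^3 / e^(-2x) (an ∞/∞ form) and apply L'Hôpital, or use the standard hierarchy e^(2|x|) ≫ |x^3| as x → -∞.
The indeterminate product → 0, so the limit = 1.

Final answer: 1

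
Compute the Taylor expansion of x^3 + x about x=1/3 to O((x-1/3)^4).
10/27 + 4·(x - 1/3)/3 + (x - 1/3)^2 + (x - 1/3)^3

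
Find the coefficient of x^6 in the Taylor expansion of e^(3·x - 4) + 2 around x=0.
Expand to order 6: e^(3·x - 4) + 2 = 81·x^6·e^(-4)/80 + 81·x^5·e^(-4)/40 + 27·x^4·e^(-4)/8 + 9·x^3·e^(-4)/2 + 9·x^2·e^(-4)/2 + 3·x·e^(-4) + e^(-4) + 2 + O(x^7).
The coefficient of x^6 is 81·e^(-4)/80.

Final answer: 81·e^(-4)/80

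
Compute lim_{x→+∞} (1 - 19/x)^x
As x → +∞: this is the defining limit (1 - 19/x)^x → e^(-19).
Limit = e^(-19).

Final answer: e^(-19)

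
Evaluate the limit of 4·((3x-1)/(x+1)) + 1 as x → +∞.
Evaluate the dominant behaviour as x → +∞; each term tends to a finite value or vanishes.
Limit = 13.

Final answer: 13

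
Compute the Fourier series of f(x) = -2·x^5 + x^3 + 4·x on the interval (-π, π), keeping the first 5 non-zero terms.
(-484 - 4·π^4 + 82·π^2)·sin(x) + (-11·π^2 + 25/2 + 2·π^4)·sin(2·x) + (-4·π^4/3 + 20/81 + 98·π^2/27)·sin(3·x) + (-7·π^2/4 - 43/32 + π^4)·sin(4·x) + (-4·π^4/5 + 844/625 + 26·π^2/25)·sin(5·x)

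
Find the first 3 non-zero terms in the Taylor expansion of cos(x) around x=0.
x^4/24 - x^2/2 + 1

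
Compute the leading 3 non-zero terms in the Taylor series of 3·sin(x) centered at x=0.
x^5/40 - x^3/2 + 3·x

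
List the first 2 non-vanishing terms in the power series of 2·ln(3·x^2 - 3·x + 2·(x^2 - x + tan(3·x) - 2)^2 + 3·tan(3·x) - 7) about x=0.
-94·x^2 - 20·x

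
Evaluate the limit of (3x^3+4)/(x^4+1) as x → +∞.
This is an ∞/∞ indeterminate form as x → +∞.
Divide numerator and denominator by x^4 and let the lower-order terms vanish; the numerator's degree 3 is below the denominator's degree 4, so the quotient → 0.
Limit = 0.

Final answer: 0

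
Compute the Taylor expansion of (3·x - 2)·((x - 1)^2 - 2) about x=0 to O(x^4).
3·x^3 - 8·x^2 + x + 2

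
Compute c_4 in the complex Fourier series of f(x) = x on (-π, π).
Compute the real Fourier coefficients first: a_4 = 0, b_4 = -1/2.
Then c_4 = (a_4 − i·b_4)/2 = i/4.

Final answer: i/4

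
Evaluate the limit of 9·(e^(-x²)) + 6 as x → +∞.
Evaluate the dominant behaviour as x → +∞; each term tends to a finite value or vanishes.
Limit = 6.

Final answer: 6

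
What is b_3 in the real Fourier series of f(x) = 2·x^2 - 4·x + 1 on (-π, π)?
b_3 = (1/π) ∫_{-π}^{π} f(x)·sin(3x) dx.
Evaluate the integral (use parity and integration by parts as needed): b_3 = -8/3.

Final answer: -8/3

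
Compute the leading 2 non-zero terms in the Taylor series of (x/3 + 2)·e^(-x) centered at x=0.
2 - 5·x/3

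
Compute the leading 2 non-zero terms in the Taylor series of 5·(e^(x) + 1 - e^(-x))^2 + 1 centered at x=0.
20·x + 6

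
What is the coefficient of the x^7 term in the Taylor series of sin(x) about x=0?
Expand to order 7: sin(x) = -x^7/5040 + x^5/120 - x^3/6 + x + O(x^8).
The coefficient of x^7 is -1/5040.

Final answer: -1/5040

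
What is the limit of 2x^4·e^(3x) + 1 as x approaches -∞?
The product is a 0·∞ indeterminate form at x → -∞.
Rewrite the product as 2x^4 / e^(-3x) (an ∞/∞ form) and apply L'Hôpital, or use the standard hierarchy e^(3|x|) ≫ |x^4| as x → -∞.
The indeterminate product → 0, so the limit = 1.

Final answer: 1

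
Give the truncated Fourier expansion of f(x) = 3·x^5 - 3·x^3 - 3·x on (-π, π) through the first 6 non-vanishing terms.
(-126·π^2 + 6·π^4 + 750)·sin(x) + (-3·π^4 - 24 + 18·π^2)·sin(2·x) + (-58·π^2/9 + 62/27 + 2·π^4)·sin(3·x) + (-3·π^4/2 + 15/64 + 27·π^2/8)·sin(4·x) + (-54·π^2/25 - 426/625 + 6·π^4/5)·sin(5·x) + (-π^4 + 20/27 + 14·π^2/9)·sin(6·x)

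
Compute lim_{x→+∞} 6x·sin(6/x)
As x → +∞: let u = 6/x → 0⁺; then 6·x·sin(6/x) = 6·6·sin(u)/u → 6·6·1 = 36.
Limit = 36.

Final answer: 36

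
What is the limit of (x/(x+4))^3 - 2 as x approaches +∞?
As x → +∞: x/(x+4) = 1/(1 + 4/x) → 1, and the 3rd power of a limit-1 base also → 1; with the additive constant, 1 - 2 = -1.
Limit = -1.

Final answer: -1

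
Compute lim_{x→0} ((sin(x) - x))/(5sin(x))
Both numerator and denominator → 0 as x → 0; this is a 0/0 indeterminate form.
Expand each to leading order near x = 0: numerator ~ -x^3/6, denominator ~ 5·x.
The limit of the ratio is 0.

Final answer: 0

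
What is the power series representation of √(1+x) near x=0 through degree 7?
33·x^7/2048 - 21·x^6/1024 + 7·x^5/256 - 5·x^4/128 + x^3/16 - x^2/8 + x/2 + 1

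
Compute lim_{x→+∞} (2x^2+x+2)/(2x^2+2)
This is an ∞/∞ indeterminate form as x → +∞.
Divide numerator and denominator by x^2 and let the lower-order terms vanish; the leading terms give 2/2 = 1.
Limit = 1.

Final answer: 1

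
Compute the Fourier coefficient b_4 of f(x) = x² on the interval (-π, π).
b_4 = (1/π) ∫_{-π}^{π} f(x)·sin(4x) dx.
Evaluate the integral (use parity and integration by parts as needed): b_4 = 0.

Final answer: 0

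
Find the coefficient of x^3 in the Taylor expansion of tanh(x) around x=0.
Expand to order 3: tanh(x) = -x^3/3 + x + O(x^4).
The coefficient of x^3 is -1/3.

Final answer: -1/3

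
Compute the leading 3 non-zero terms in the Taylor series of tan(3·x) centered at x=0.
162·x^5/5 + 9·x^3 + 3·x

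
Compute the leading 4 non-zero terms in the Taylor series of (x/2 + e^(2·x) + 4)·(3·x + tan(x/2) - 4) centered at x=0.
15·x^3/8 + 3·x^2/4 + 15·x/2 - 20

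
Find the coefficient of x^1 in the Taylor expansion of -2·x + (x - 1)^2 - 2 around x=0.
Expand to order 1: -2·x + (x - 1)^2 - 2 = -4·x - 1 + O(x^2).
The coefficient of x^1 is -4.

Final answer: -4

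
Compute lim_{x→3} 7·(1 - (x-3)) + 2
Direct substitution at x = 3 gives 9.

Final answer: 9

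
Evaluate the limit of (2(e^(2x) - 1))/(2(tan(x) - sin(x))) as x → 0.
Both numerator and denominator → 0 as x → 0; this is a 0/0 indeterminate form.
Expand each to leading order near x = 0: numerator ~ 4·x, denominator ~ x^3.
The limit of the ratio is ∞.

Final answer: ∞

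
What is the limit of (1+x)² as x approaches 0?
Direct substitution at x = 0 gives 1.

Final answer: 1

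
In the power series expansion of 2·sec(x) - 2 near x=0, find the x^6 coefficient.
Expand to order 6: 2·sec(x) - 2 = 61·x^6/360 + 5·x^4/12 + x^2 + O(x^7).
The coefficient of x^6 is 61/360.

Final answer: 61/360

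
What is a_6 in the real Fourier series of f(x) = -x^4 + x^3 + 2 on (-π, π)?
a_6 = (1/π) ∫_{-π}^{π} f(x)·cos(6x) dx.
Evaluate the integral (use parity and integration by parts as needed): a_6 = 1/27 - 2·π^2/9.

Final answer: 1/27 - 2·π^2/9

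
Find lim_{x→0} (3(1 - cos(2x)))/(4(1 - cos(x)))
Both numerator and denominator → 0 as x → 0; this is a 0/0 indeterminate form.
Expand each to leading order near x = 0: numerator ~ 6·x^2, denominator ~ 2·x^2.
The limit of the ratio is 3.

Final answer: 3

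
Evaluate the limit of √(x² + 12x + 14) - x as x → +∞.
This is an ∞ − ∞ indeterminate form.
Multiply and divide by the conjugate √(x²+12x + 14) + x; the x² terms cancel, leaving (12x + 14)/(√(x²+12x + 14)+x) → 12/2 = 6.
Limit = 6.

Final answer: 6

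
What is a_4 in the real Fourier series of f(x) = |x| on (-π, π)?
a_4 = (1/π) ∫_{-π}^{π} f(x)·cos(4x) dx.
Evaluate the integral (use parity and integration by parts as needed): a_4 = 0.

Final answer: 0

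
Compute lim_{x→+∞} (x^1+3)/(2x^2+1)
This is an ∞/∞ indeterminate form as x → +∞.
Divide numerator and denominator by x^2 and let the lower-order terms vanish; the numerator's degree 1 is below the denominator's degree 2, so the quotient → 0.
Limit = 0.

Final answer: 0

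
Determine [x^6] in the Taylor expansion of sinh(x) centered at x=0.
Expand to order 6: sinh(x) = x^5/120 + x^3/6 + x + O(x^7).
The coefficient of x^6 is 0.

Final answer: 0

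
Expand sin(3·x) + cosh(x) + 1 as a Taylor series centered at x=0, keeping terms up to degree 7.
-243·x^7/560 + x^6/720 + 81·x^5/40 + x^4/24 - 9·x^3/2 + x^2/2 + 3·x + 2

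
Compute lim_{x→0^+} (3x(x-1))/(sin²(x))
Both numerator and denominator → 0 as x → 0^+; this is a 0/0 indeterminate form.
Expand each to leading order near x = 0: numerator ~ -3·x, denominator ~ x^2.
The limit of the ratio is -∞.

Final answer: -∞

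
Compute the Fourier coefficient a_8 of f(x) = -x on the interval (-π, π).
a_8 = (1/π) ∫_{-π}^{π} f(x)·cos(8x) dx.
Evaluate the integral (use parity and integration by parts as needed): a_8 = 0.

Final answer: 0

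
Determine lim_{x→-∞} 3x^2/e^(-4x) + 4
The quotient is an ∞/∞ indeterminate form as x → -∞.
Compare growth rates of the dominant terms (exponentials ≫ polynomials ≫ logarithms), or apply L'Hôpital's rule; the quotient → 0.
Adding the constant: 0 + 4 = 4. Limit = 4.

Final answer: 4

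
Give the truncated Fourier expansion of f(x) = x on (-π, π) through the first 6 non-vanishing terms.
2·sin(x) - sin(2·x) + 2·sin(3·x)/3 - sin(4·x)/2 + 2·sin(5·x)/5 - sin(6·x)/3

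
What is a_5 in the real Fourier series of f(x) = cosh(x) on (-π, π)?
a_5 = (1/π) ∫_{-π}^{π} f(x)·cos(5x) dx.
Evaluate the integral (use parity and integration by parts as needed): a_5 = -sinh(π)/(13·π).

Final answer: -sinh(π)/(13·π)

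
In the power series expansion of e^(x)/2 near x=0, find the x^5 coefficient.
Expand to order 5: e^(x)/2 = x^5/240 + x^4/48 + x^3/12 + x^2/4 + x/2 + 1/2 + O(x^6).
The coefficient of x^5 is 1/240.

Final answer: 1/240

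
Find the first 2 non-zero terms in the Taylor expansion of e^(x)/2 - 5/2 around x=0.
x/2 - 2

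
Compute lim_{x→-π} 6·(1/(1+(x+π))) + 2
Direct substitution at x = -π gives 8.

Final answer: 8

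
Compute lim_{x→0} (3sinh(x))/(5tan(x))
Both numerator and denominator → 0 as x → 0; this is a 0/0 indeterminate form.
Expand each to leading order near x = 0: numerator ~ 3·x, denominator ~ 5·x.
The limit of the ratio is 3/5.

Final answer: 3/5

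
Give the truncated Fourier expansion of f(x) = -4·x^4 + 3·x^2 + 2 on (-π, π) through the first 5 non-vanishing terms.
(-204 + 32·π^2)·cos(x) + (15 - 8·π^2)·cos(2·x) + (-100/27 + 32·π^2/9)·cos(3·x) + (3/2 - 2·π^2)·cos(4·x) - 4·π^4/5 + 2 + π^2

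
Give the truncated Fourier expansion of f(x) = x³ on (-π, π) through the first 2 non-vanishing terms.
(-12 + 2·π^2)·sin(x) + (3/2 - π^2)·sin(2·x)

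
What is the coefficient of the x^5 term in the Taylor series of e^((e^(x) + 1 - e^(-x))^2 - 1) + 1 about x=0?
Expand to order 5: e^((e^(x) + 1 - e^(-x))^2 - 1) + 1 = 2897·x^5/30 + 164·x^4/3 + 82·x^3/3 + 12·x^2 + 4·x + 2 + O(x^6).
The coefficient of x^5 is 2897/30.

Final answer: 2897/30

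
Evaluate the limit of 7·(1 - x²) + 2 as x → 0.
Direct substitution at x = 0 gives 9.

Final answer: 9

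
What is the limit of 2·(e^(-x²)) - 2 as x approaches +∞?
Evaluate the dominant behaviour as x → +∞; each term tends to a finite value or vanishes.
Limit = -2.

Final answer: -2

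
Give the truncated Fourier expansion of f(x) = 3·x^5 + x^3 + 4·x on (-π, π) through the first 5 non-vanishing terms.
(-118·π^2 + 6·π^4 + 716)·sin(x) + (-3·π^4 - 25 + 14·π^2)·sin(2·x) + (-34·π^2/9 + 140/27 + 2·π^4)·sin(3·x) + (-3·π^4/2 - 161/64 + 11·π^2/8)·sin(4·x) + (-14·π^2/25 + 1084/625 + 6·π^4/5)·sin(5·x)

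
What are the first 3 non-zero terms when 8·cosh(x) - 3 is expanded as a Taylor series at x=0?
x^4/3 + 4·x^2 + 5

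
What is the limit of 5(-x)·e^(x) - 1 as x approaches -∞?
The product is a 0·∞ indeterminate form at x → -∞.
Rewrite the product as 5(-x) / e^(-x) (an ∞/∞ form) and apply L'Hôpital, or use the standard hierarchy e^(|x|) ≫ |(-x)| as x → -∞.
The indeterminate product → 0, so the limit = -1.

Final answer: -1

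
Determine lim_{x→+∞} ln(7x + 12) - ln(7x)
This is an ∞ − ∞ indeterminate form.
Combine the logarithms: ln(7x+12) − ln(7x) = ln((7x+12)/(7x)) = ln(1 + 12/(7x)) → ln(1) = 0.
Limit = 0.

Final answer: 0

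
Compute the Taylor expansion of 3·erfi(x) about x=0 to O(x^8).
x^7/(7·√(π)) + 3·x^5/(5·√(π)) + 2·x^3/√(π) + 6·x/√(π)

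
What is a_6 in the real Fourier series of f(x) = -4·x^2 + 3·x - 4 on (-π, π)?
a_6 = (1/π) ∫_{-π}^{π} f(x)·cos(6x) dx.
Evaluate the integral (use parity and integration by parts as needed): a_6 = -4/9.

Final answer: -4/9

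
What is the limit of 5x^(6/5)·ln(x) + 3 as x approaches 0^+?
The product is a 0·∞ indeterminate form at x → 0⁺.
Rewrite the product as 5·ln(x) / x^(-6/5) and apply L'Hôpital, or use the standard hierarchy x^(-6/5) ≫ |ln x| as x → 0⁺.
The indeterminate product → 0, so the limit = 3.

Final answer: 3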